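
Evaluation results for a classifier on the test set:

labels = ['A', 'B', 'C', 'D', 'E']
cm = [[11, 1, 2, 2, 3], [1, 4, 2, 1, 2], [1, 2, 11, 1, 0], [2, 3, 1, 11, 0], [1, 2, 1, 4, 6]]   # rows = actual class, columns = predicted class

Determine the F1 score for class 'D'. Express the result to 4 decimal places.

One-vs-rest for 'D': TP = diagonal; FP = other classes predicted 'D'; FN = 'D' predicted as other.
F1 score = 2·TP/(2·TP+FP+FN).
D: TP=11, FP=2+1+1+4=8, FN=2+3+1+0=6 → 22/36 = 0.61111

0.6111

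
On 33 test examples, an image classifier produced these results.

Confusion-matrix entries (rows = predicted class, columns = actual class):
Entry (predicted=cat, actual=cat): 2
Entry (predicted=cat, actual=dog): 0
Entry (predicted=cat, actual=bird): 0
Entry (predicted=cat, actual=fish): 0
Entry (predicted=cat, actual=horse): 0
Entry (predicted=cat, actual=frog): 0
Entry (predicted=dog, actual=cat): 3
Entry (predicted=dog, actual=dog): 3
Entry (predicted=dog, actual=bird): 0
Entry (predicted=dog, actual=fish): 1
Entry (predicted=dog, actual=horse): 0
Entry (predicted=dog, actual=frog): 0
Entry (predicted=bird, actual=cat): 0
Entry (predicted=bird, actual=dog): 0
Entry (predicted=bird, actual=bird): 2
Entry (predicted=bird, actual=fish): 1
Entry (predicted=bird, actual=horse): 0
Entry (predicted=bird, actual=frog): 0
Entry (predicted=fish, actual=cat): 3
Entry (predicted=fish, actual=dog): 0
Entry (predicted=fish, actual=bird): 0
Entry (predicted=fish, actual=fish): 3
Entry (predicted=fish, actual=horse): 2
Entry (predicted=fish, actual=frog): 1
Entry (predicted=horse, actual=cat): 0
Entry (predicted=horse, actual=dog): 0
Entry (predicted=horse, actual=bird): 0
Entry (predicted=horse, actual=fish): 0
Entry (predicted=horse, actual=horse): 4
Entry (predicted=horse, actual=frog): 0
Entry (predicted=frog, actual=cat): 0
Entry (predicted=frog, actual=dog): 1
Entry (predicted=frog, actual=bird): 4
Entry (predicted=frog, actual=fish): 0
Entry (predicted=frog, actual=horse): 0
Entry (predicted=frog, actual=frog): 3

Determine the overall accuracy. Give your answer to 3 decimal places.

Accuracy = trace / total = (2+3+2+3+4+3=17) / 33 = 17/33 = 0.515

0.515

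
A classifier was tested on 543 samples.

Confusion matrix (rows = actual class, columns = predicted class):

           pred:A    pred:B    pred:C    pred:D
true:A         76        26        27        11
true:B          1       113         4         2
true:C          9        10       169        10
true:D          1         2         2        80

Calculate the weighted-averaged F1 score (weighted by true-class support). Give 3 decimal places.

0.798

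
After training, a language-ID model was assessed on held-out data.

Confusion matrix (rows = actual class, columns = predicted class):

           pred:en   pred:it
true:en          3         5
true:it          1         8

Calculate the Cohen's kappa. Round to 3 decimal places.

Observed agreement pₒ = trace/N = 11/17 = 0.6471
Expected agreement pₑ = Σ (rowᵢ·colᵢ)/N² = (8·4 + 9·13)/17² = 0.5156
κ = (pₒ − pₑ)/(1 − pₑ) = (0.6471 − 0.5156)/(1 − 0.5156) = 0.271

0.271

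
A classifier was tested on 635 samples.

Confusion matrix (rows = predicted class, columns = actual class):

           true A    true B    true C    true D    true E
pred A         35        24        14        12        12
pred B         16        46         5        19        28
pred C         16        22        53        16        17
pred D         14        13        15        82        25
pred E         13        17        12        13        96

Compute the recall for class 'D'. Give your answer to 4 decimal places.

0.5775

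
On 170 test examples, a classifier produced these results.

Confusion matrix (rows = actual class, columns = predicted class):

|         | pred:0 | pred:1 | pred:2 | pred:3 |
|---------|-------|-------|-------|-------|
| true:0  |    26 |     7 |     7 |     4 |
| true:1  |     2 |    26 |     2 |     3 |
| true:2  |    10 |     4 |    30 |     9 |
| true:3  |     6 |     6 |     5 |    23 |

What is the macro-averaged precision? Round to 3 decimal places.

0.617

Per-class precision (TP/(TP+FP)):
  0: TP=26, FP=2+10+6=18 → 26/44 = 0.5909
  1: TP=26, FP=7+4+6=17 → 26/43 = 0.6047
  2: TP=30, FP=7+2+5=14 → 30/44 = 0.6818
  3: TP=23, FP=4+3+9=16 → 23/39 = 0.5897
Macro-precision = mean = (0.5909 + 0.6047 + 0.6818 + 0.5897) / 4 = 0.617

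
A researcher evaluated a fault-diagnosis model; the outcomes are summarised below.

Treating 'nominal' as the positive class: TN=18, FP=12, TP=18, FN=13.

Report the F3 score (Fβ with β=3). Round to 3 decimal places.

Fβ = (1+β²)·TP / ((1+β²)·TP + β²·FN + FP), with β²=9
= 10·18 / (10·18 + 9·13 + 12) = 0.583

0.583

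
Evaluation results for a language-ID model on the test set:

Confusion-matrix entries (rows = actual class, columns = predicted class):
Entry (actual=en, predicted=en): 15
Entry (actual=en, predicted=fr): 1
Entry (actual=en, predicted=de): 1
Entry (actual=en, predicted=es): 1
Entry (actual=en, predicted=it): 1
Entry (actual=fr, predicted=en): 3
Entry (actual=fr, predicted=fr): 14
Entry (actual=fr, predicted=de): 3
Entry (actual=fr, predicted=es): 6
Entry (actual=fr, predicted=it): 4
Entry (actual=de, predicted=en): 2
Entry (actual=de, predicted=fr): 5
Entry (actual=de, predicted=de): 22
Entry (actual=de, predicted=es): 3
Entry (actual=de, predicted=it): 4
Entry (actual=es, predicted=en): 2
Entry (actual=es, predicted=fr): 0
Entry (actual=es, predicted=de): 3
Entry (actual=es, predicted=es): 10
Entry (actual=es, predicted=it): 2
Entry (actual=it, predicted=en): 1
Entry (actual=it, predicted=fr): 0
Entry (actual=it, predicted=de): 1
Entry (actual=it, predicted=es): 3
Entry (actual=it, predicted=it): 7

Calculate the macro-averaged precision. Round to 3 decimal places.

0.582

Per-class precision (TP/(TP+FP)):
  en: TP=15, FP=3+2+2+1=8 → 15/23 = 0.6522
  fr: TP=14, FP=1+5+0+0=6 → 14/20 = 0.7000
  de: TP=22, FP=1+3+3+1=8 → 22/30 = 0.7333
  es: TP=10, FP=1+6+3+3=13 → 10/23 = 0.4348
  it: TP=7, FP=1+4+4+2=11 → 7/18 = 0.3889
Macro-precision = mean = (0.6522 + 0.7000 + 0.7333 + 0.4348 + 0.3889) / 5 = 0.582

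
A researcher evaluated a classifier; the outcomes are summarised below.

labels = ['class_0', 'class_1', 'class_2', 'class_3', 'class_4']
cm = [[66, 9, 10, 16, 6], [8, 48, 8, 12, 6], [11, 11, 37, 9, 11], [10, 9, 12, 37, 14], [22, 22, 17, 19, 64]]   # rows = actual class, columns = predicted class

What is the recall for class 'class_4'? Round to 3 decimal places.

0.444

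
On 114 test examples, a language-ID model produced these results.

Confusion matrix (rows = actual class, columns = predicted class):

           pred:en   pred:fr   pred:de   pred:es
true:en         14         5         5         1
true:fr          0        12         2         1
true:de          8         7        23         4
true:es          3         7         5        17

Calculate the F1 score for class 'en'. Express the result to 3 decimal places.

0.560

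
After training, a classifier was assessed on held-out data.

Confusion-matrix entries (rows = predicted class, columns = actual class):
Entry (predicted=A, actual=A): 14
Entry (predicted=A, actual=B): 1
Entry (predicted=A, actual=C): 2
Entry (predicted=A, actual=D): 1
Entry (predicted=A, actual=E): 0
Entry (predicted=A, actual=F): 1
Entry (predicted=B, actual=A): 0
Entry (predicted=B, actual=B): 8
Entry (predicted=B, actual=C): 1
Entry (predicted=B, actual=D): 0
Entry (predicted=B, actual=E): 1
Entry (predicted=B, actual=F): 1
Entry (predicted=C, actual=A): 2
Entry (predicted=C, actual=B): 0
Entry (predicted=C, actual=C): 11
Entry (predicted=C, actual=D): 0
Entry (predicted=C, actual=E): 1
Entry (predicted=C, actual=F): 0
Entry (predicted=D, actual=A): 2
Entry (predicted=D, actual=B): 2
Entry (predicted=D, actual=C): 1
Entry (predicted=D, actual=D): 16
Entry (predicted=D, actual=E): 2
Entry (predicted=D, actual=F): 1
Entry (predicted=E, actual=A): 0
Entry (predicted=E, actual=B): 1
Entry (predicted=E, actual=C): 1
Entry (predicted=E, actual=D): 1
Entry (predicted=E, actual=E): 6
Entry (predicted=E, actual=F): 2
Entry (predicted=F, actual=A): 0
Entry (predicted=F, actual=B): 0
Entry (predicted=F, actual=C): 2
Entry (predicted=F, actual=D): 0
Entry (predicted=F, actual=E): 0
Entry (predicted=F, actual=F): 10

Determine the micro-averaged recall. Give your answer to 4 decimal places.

Micro-averaging pools counts across classes: ΣTP=65, ΣFP=26, ΣFN=26.
Micro-recall = TP/(TP+FN) on pooled counts = 0.7143 (equals overall accuracy in single-label multiclass).

0.7143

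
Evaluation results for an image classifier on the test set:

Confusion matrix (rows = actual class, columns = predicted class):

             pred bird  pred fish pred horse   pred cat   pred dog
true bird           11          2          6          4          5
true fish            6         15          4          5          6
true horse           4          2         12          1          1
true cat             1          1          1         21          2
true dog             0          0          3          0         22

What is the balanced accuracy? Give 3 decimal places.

0.619

Balanced accuracy = mean of per-class recall.
  bird: recall = 11/28 = 0.3929
  fish: recall = 15/36 = 0.4167
  horse: recall = 12/20 = 0.6000
  cat: recall = 21/26 = 0.8077
  dog: recall = 22/25 = 0.8800
Mean = (0.3929 + 0.4167 + 0.6000 + 0.8077 + 0.8800) / 5 = 0.619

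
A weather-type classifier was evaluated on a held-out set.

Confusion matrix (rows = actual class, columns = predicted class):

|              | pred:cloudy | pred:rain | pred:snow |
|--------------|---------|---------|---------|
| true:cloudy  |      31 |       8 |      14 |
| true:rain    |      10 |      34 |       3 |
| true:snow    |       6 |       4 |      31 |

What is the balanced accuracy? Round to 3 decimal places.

Balanced accuracy = mean of per-class recall.
  cloudy: recall = 31/53 = 0.5849
  rain: recall = 34/47 = 0.7234
  snow: recall = 31/41 = 0.7561
Mean = (0.5849 + 0.7234 + 0.7561) / 3 = 0.688

0.688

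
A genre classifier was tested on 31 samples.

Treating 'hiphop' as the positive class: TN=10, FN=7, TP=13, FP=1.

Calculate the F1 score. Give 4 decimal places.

0.7647

Precision = TP/(TP+FP) = 13/14 = 0.9286
Recall = TP/(TP+FN) = 13/20 = 0.6500
F1 = 2·TP/(2·TP+FP+FN) = 26/34 = 0.7647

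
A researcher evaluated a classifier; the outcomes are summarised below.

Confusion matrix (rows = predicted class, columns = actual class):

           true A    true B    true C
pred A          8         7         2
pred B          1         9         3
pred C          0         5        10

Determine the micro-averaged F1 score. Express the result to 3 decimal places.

0.600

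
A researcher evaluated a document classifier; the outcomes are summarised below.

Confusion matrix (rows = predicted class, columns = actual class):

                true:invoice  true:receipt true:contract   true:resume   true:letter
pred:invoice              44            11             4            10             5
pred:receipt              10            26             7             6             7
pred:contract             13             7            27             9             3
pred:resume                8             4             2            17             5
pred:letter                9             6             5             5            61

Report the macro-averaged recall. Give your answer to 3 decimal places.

Per-class recall (TP/(TP+FN)):
  invoice: TP=44, FN=10+13+8+9=40 → 44/84 = 0.5238
  receipt: TP=26, FN=11+7+4+6=28 → 26/54 = 0.4815
  contract: TP=27, FN=4+7+2+5=18 → 27/45 = 0.6000
  resume: TP=17, FN=10+6+9+5=30 → 17/47 = 0.3617
  letter: TP=61, FN=5+7+3+5=20 → 61/81 = 0.7531
Macro-recall = mean = (0.5238 + 0.4815 + 0.6000 + 0.3617 + 0.7531) / 5 = 0.544

0.544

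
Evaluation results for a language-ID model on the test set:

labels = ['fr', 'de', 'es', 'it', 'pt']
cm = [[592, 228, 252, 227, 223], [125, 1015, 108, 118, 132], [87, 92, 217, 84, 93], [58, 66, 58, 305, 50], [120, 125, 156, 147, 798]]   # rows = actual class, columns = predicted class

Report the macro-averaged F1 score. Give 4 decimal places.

Per-class F1 score (2·TP/(2·TP+FP+FN)):
  fr: TP=592, FP=125+87+58+120=390, FN=228+252+227+223=930 → 1184/2504 = 0.47284
  de: TP=1015, FP=228+92+66+125=511, FN=125+108+118+132=483 → 2030/3024 = 0.67130
  es: TP=217, FP=252+108+58+156=574, FN=87+92+84+93=356 → 434/1364 = 0.31818
  it: TP=305, FP=227+118+84+147=576, FN=58+66+58+50=232 → 610/1418 = 0.43018
  pt: TP=798, FP=223+132+93+50=498, FN=120+125+156+147=548 → 1596/2642 = 0.60409
Macro-F1 score = mean = (0.47284 + 0.67130 + 0.31818 + 0.43018 + 0.60409) / 5 = 0.4993

0.4993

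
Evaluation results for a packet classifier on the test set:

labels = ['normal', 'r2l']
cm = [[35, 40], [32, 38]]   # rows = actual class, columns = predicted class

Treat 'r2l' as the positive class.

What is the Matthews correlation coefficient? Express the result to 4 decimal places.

MCC = (TP·TN − FP·FN) / √((TP+FP)(TP+FN)(TN+FP)(TN+FN))
Numerator = 38·35 − 40·32 = 50
Denominator = √(78·70·75·67) = √27436500 = 5237.9863
MCC = 50 / 5237.9863 = 0.0095

0.0095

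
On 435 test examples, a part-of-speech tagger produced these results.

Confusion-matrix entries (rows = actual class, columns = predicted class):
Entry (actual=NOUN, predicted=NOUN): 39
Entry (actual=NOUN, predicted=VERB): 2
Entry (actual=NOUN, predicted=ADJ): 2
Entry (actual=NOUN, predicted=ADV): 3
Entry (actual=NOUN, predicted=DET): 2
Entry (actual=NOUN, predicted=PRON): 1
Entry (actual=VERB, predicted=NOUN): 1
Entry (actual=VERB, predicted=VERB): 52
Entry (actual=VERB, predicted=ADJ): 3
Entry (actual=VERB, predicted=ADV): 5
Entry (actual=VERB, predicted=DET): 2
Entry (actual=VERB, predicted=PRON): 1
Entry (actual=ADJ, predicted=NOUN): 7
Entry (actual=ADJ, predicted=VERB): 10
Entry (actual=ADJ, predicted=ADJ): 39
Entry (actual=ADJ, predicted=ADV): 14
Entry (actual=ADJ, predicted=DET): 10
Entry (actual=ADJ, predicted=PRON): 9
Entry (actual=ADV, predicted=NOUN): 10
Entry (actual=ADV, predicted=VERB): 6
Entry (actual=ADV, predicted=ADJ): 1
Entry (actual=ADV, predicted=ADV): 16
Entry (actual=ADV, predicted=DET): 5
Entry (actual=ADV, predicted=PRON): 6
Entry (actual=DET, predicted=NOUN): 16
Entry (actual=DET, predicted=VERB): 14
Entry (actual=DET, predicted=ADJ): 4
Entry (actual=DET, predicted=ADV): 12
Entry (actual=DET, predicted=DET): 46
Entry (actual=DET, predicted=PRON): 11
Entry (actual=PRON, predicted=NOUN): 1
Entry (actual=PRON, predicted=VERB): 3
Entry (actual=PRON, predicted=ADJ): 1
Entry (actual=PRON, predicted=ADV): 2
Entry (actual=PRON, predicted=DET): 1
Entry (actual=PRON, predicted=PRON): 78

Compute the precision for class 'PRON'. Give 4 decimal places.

0.7358

Treat 'PRON' as positive and all other classes as negative.
precision = TP/(TP+FP).
PRON: TP=78, FP=1+1+9+6+11=28 → 78/106 = 0.73585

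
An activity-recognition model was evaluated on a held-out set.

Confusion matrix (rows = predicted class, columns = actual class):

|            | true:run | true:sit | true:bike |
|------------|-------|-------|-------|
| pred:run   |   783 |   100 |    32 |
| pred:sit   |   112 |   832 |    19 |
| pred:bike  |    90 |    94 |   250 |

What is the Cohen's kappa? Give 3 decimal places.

0.689

Observed agreement pₒ = trace/N = 1865/2312 = 0.8067
Expected agreement pₑ = Σ (rowᵢ·colᵢ)/N² = (985·915 + 1026·963 + 301·434)/2312² = 0.3779
κ = (pₒ − pₑ)/(1 − pₑ) = (0.8067 − 0.3779)/(1 − 0.3779) = 0.689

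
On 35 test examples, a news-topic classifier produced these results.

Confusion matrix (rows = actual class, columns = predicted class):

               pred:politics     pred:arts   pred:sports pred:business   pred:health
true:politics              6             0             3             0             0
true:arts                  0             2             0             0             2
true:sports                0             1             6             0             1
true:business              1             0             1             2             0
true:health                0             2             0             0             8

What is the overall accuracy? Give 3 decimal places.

0.686

Accuracy = trace / total = (6+2+6+2+8=24) / 35 = 24/35 = 0.686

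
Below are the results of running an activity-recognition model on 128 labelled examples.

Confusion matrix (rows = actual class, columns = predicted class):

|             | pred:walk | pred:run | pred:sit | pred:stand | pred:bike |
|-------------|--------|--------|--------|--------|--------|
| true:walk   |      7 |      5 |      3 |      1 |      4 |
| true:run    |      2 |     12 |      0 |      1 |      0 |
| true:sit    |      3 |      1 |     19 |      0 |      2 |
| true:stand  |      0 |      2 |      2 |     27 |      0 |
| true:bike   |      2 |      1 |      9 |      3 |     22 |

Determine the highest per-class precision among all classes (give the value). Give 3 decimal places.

0.844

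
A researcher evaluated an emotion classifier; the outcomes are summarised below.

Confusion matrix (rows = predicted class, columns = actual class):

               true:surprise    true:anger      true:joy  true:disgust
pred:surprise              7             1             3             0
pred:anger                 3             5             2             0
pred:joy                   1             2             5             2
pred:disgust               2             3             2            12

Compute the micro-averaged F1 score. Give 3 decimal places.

Micro-averaging pools counts across classes: ΣTP=29, ΣFP=21, ΣFN=21.
Micro-F1 score = 2·TP/(2·TP+FP+FN) on pooled counts = 0.580 (equals overall accuracy in single-label multiclass).

0.580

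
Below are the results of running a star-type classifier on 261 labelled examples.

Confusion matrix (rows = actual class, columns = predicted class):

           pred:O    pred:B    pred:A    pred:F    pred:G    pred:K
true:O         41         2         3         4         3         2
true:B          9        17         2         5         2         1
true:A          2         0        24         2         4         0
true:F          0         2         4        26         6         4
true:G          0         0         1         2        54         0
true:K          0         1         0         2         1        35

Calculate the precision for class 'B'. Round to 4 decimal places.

Treat 'B' as positive and all other classes as negative.
precision = TP/(TP+FP).
B: TP=17, FP=2+0+2+0+1=5 → 17/22 = 0.77273

0.7727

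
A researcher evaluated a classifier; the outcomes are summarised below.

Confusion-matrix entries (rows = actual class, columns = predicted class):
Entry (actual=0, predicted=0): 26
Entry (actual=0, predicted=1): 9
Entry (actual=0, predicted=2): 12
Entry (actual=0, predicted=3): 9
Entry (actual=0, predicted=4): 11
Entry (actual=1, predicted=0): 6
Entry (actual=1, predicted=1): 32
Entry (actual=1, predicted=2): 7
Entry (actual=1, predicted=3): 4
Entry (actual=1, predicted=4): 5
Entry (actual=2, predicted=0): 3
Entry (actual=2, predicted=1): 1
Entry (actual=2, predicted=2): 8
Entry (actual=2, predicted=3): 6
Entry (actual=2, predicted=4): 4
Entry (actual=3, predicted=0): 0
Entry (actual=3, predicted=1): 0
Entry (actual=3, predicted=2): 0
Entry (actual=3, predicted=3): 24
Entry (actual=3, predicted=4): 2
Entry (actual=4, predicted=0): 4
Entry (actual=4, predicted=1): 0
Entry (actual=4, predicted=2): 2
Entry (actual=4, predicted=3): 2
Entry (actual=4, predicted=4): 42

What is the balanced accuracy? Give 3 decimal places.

Balanced accuracy = mean of per-class recall.
  0: recall = 26/67 = 0.3881
  1: recall = 32/54 = 0.5926
  2: recall = 8/22 = 0.3636
  3: recall = 24/26 = 0.9231
  4: recall = 42/50 = 0.8400
Mean = (0.3881 + 0.5926 + 0.3636 + 0.9231 + 0.8400) / 5 = 0.621

0.621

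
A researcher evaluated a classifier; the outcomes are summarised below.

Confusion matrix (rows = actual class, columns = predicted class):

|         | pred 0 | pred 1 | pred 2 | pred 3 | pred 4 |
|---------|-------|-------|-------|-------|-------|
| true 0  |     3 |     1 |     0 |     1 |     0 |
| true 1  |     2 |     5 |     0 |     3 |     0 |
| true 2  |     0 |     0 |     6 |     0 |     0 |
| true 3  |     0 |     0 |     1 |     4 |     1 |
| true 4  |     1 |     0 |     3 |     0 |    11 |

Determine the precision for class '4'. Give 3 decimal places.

One-vs-rest for '4': TP = diagonal; FP = other classes predicted '4'; FN = '4' predicted as other.
precision = TP/(TP+FP).
4: TP=11, FP=0+0+0+1=1 → 11/12 = 0.9167

0.917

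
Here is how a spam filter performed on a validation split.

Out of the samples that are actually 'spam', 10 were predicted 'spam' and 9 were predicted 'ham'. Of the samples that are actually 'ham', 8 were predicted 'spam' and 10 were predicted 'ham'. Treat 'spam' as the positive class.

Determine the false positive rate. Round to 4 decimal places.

FPR = FP/(FP+TN) = 8/(8+10) = 0.4444

0.4444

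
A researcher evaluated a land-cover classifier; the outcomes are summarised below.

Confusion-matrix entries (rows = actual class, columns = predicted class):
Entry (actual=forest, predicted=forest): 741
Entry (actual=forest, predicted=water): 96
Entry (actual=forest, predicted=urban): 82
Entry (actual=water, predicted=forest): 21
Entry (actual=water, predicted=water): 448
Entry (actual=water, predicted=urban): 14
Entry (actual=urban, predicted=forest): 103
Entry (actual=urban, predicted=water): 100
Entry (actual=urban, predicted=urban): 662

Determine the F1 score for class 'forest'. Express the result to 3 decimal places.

Take TP from the diagonal, FP from the rest of the 'forest' prediction marginal, FN from the rest of the 'forest' actual marginal.
F1 score = 2·TP/(2·TP+FP+FN).
forest: TP=741, FP=21+103=124, FN=96+82=178 → 1482/1784 = 0.8307

0.831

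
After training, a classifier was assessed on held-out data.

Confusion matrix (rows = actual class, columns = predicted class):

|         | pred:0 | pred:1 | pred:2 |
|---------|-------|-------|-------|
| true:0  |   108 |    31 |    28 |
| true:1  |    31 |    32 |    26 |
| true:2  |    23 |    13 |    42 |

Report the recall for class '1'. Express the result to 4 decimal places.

0.3596

Take TP from the diagonal, FP from the rest of the '1' prediction marginal, FN from the rest of the '1' actual marginal.
recall = TP/(TP+FN).
1: TP=32, FN=31+26=57 → 32/89 = 0.35955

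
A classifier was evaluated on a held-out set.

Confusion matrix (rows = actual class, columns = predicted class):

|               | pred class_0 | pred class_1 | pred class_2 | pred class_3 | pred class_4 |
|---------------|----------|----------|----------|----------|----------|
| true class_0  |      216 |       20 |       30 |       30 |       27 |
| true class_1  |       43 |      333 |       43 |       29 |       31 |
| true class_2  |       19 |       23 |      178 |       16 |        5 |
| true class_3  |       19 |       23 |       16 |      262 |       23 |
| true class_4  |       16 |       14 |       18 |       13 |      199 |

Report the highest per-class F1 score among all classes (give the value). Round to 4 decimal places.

Per-class F1 score (2·TP/(2·TP+FP+FN)):
  class_0: TP=216, FP=43+19+19+16=97, FN=20+30+30+27=107 → 432/636 = 0.67925
  class_1: TP=333, FP=20+23+23+14=80, FN=43+43+29+31=146 → 666/892 = 0.74664
  class_2: TP=178, FP=30+43+16+18=107, FN=19+23+16+5=63 → 356/526 = 0.67681
  class_3: TP=262, FP=30+29+16+13=88, FN=19+23+16+23=81 → 524/693 = 0.75613
  class_4: TP=199, FP=27+31+5+23=86, FN=16+14+18+13=61 → 398/545 = 0.73028
Highest is class 'class_3' with F1 score = 0.7561.

0.7561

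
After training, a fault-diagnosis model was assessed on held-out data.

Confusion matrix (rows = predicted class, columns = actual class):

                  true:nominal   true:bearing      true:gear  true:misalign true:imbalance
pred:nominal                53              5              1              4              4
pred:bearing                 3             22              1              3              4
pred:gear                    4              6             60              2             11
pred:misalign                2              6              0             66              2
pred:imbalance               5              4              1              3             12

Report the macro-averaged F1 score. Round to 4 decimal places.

0.6926

Per-class F1 score (2·TP/(2·TP+FP+FN)):
  nominal: TP=53, FP=5+1+4+4=14, FN=3+4+2+5=14 → 106/134 = 0.79104
  bearing: TP=22, FP=3+1+3+4=11, FN=5+6+6+4=21 → 44/76 = 0.57895
  gear: TP=60, FP=4+6+2+11=23, FN=1+1+0+1=3 → 120/146 = 0.82192
  misalign: TP=66, FP=2+6+0+2=10, FN=4+3+2+3=12 → 132/154 = 0.85714
  imbalance: TP=12, FP=5+4+1+3=13, FN=4+4+11+2=21 → 24/58 = 0.41379
Macro-F1 score = mean = (0.79104 + 0.57895 + 0.82192 + 0.85714 + 0.41379) / 5 = 0.6926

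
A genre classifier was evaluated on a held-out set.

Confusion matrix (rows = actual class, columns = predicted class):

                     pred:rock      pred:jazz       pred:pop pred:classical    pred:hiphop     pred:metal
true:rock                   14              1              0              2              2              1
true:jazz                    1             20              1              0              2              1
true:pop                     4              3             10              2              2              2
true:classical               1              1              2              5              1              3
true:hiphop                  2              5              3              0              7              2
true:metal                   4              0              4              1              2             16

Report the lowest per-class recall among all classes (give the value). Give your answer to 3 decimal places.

Per-class recall (TP/(TP+FN)):
  rock: TP=14, FN=1+0+2+2+1=6 → 14/20 = 0.7000
  jazz: TP=20, FN=1+1+0+2+1=5 → 20/25 = 0.8000
  pop: TP=10, FN=4+3+2+2+2=13 → 10/23 = 0.4348
  classical: TP=5, FN=1+1+2+1+3=8 → 5/13 = 0.3846
  hiphop: TP=7, FN=2+5+3+0+2=12 → 7/19 = 0.3684
  metal: TP=16, FN=4+0+4+1+2=11 → 16/27 = 0.5926
Lowest is class 'hiphop' with recall = 0.368.

0.368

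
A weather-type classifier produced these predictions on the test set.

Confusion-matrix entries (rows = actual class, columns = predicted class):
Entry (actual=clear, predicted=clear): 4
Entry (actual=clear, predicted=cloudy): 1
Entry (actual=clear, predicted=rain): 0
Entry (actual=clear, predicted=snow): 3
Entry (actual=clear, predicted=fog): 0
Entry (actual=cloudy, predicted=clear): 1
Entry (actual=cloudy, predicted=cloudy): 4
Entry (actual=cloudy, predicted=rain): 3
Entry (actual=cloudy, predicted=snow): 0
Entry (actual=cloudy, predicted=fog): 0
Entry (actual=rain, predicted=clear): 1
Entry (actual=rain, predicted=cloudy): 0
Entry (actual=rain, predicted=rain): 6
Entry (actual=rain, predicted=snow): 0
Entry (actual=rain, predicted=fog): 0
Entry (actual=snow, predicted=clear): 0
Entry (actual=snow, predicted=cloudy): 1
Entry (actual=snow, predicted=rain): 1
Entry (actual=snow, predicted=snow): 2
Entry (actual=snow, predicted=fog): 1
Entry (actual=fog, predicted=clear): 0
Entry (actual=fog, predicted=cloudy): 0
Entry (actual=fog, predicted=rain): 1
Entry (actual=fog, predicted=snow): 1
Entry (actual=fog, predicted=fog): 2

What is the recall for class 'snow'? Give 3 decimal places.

0.400

Treat 'snow' as positive and all other classes as negative.
recall = TP/(TP+FN).
snow: TP=2, FN=0+1+1+1=3 → 2/5 = 0.4000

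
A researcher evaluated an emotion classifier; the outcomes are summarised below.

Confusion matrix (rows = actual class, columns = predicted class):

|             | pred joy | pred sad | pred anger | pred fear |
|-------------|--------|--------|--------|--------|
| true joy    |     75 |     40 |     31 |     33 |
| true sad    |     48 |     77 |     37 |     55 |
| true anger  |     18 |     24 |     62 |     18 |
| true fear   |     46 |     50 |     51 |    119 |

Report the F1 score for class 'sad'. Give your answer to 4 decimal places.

0.3775

F1 score = 2·TP/(2·TP+FP+FN).
sad: TP=77, FP=40+24+50=114, FN=48+37+55=140 → 154/408 = 0.37745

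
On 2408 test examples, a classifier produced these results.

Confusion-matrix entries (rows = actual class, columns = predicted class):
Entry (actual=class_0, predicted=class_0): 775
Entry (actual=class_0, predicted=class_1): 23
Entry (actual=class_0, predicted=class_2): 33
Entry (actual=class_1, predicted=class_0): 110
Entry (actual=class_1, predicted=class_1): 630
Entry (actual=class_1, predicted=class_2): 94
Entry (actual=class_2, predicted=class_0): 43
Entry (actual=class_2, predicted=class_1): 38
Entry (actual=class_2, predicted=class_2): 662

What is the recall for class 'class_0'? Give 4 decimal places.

One-vs-rest for 'class_0': TP = diagonal; FP = other classes predicted 'class_0'; FN = 'class_0' predicted as other.
recall = TP/(TP+FN).
class_0: TP=775, FN=23+33=56 → 775/831 = 0.93261

0.9326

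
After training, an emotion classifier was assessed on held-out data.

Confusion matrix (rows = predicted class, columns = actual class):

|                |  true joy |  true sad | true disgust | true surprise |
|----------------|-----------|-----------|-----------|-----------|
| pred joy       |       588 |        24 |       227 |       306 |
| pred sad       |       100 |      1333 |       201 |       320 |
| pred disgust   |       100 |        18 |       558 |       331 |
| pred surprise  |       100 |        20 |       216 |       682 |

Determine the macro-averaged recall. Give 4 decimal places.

Per-class recall (TP/(TP+FN)):
  joy: TP=588, FN=100+100+100=300 → 588/888 = 0.66216
  sad: TP=1333, FN=24+18+20=62 → 1333/1395 = 0.95556
  disgust: TP=558, FN=227+201+216=644 → 558/1202 = 0.46423
  surprise: TP=682, FN=306+320+331=957 → 682/1639 = 0.41611
Macro-recall = mean = (0.66216 + 0.95556 + 0.46423 + 0.41611) / 4 = 0.6245

0.6245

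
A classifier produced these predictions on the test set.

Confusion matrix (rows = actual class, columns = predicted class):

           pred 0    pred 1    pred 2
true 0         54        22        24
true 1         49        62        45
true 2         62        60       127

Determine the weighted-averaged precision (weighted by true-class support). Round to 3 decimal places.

Per-class precision (TP/(TP+FP)):
  0: TP=54, FP=49+62=111 → 54/165 = 0.3273
  1: TP=62, FP=22+60=82 → 62/144 = 0.4306
  2: TP=127, FP=24+45=69 → 127/196 = 0.6480
Weighted-precision = Σ (supportᵢ/N)·precisionᵢ with N=505: (100/505)·0.3273 + (156/505)·0.4306 + (249/505)·0.6480 = 0.517

0.517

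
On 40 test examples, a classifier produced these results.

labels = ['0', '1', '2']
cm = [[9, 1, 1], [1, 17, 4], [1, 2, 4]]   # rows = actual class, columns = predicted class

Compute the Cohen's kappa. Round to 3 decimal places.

Observed agreement pₒ = trace/N = 30/40 = 0.7500
Expected agreement pₑ = Σ (rowᵢ·colᵢ)/N² = (11·11 + 22·20 + 7·9)/40² = 0.3900
κ = (pₒ − pₑ)/(1 − pₑ) = (0.7500 − 0.3900)/(1 − 0.3900) = 0.590

0.590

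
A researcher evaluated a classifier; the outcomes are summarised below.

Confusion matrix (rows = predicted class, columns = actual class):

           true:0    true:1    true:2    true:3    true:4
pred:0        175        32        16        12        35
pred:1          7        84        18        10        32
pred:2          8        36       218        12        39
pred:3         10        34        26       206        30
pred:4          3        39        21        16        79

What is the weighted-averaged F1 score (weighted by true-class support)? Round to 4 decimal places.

Per-class F1 score (2·TP/(2·TP+FP+FN)):
  0: TP=175, FP=32+16+12+35=95, FN=7+8+10+3=28 → 350/473 = 0.73996
  1: TP=84, FP=7+18+10+32=67, FN=32+36+34+39=141 → 168/376 = 0.44681
  2: TP=218, FP=8+36+12+39=95, FN=16+18+26+21=81 → 436/612 = 0.71242
  3: TP=206, FP=10+34+26+30=100, FN=12+10+12+16=50 → 412/562 = 0.73310
  4: TP=79, FP=3+39+21+16=79, FN=35+32+39+30=136 → 158/373 = 0.42359
Weighted-F1 score = Σ (supportᵢ/N)·F1 scoreᵢ with N=1198: (203/1198)·0.73996 + (225/1198)·0.44681 + (299/1198)·0.71242 + (256/1198)·0.73310 + (215/1198)·0.42359 = 0.6198

0.6198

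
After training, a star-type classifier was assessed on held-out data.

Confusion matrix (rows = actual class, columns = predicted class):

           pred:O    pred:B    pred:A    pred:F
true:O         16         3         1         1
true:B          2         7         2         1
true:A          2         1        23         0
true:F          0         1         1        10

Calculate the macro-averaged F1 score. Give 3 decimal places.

0.766

Per-class F1 score (2·TP/(2·TP+FP+FN)):
  O: TP=16, FP=2+2+0=4, FN=3+1+1=5 → 32/41 = 0.7805
  B: TP=7, FP=3+1+1=5, FN=2+2+1=5 → 14/24 = 0.5833
  A: TP=23, FP=1+2+1=4, FN=2+1+0=3 → 46/53 = 0.8679
  F: TP=10, FP=1+1+0=2, FN=0+1+1=2 → 20/24 = 0.8333
Macro-F1 score = mean = (0.7805 + 0.5833 + 0.8679 + 0.8333) / 4 = 0.766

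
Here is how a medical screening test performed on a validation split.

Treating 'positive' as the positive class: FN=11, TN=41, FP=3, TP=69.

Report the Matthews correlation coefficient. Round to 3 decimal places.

MCC = (TP·TN − FP·FN) / √((TP+FP)(TP+FN)(TN+FP)(TN+FN))
Numerator = 69·41 − 3·11 = 2796
Denominator = √(72·80·44·52) = √13178880 = 3630.2727
MCC = 2796 / 3630.2727 = 0.770

0.770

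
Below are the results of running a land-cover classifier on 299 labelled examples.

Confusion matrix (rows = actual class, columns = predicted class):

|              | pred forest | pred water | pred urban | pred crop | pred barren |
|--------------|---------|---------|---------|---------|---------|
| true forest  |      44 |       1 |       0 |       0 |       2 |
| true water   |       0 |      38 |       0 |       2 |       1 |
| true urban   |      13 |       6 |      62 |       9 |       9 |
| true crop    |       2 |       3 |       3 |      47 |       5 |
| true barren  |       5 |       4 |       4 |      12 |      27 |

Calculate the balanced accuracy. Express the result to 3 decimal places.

Balanced accuracy = mean of per-class recall.
  forest: recall = 44/47 = 0.9362
  water: recall = 38/41 = 0.9268
  urban: recall = 62/99 = 0.6263
  crop: recall = 47/60 = 0.7833
  barren: recall = 27/52 = 0.5192
Mean = (0.9362 + 0.9268 + 0.6263 + 0.7833 + 0.5192) / 5 = 0.758

0.758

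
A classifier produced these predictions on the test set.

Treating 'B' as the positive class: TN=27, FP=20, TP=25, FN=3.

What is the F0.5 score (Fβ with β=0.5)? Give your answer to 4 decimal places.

Fβ = (1+β²)·TP / ((1+β²)·TP + β²·FN + FP), with β²=1/4
= 1.25·25 / (1.25·25 + 0.25·3 + 20) = 0.6010

0.6010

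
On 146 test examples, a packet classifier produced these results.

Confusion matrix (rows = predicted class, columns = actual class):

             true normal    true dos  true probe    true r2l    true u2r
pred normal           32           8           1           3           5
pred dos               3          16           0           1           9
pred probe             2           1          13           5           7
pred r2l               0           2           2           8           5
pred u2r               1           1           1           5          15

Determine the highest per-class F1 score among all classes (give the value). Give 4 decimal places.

0.7356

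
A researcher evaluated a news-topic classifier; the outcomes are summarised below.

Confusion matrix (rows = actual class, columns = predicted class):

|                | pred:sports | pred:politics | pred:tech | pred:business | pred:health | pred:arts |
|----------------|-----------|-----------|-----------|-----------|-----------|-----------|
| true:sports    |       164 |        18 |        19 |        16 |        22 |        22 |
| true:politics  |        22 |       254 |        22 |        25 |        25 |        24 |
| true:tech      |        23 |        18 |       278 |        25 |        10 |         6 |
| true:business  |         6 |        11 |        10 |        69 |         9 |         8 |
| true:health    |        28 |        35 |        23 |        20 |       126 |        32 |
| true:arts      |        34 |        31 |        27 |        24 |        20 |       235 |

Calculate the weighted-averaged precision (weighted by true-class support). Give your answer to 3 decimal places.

Per-class precision (TP/(TP+FP)):
  sports: TP=164, FP=22+23+6+28+34=113 → 164/277 = 0.5921
  politics: TP=254, FP=18+18+11+35+31=113 → 254/367 = 0.6921
  tech: TP=278, FP=19+22+10+23+27=101 → 278/379 = 0.7335
  business: TP=69, FP=16+25+25+20+24=110 → 69/179 = 0.3855
  health: TP=126, FP=22+25+10+9+20=86 → 126/212 = 0.5943
  arts: TP=235, FP=22+24+6+8+32=92 → 235/327 = 0.7187
Weighted-precision = Σ (supportᵢ/N)·precisionᵢ with N=1741: (261/1741)·0.5921 + (372/1741)·0.6921 + (360/1741)·0.7335 + (113/1741)·0.3855 + (264/1741)·0.5943 + (371/1741)·0.7187 = 0.657

0.657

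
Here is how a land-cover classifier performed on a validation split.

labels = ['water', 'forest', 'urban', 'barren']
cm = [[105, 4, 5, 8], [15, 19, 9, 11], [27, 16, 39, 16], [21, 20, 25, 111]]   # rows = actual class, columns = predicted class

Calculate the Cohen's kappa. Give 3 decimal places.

Observed agreement pₒ = trace/N = 274/451 = 0.6075
Expected agreement pₑ = Σ (rowᵢ·colᵢ)/N² = (122·168 + 54·59 + 98·78 + 177·146)/451² = 0.2811
κ = (pₒ − pₑ)/(1 − pₑ) = (0.6075 − 0.2811)/(1 − 0.2811) = 0.454

0.454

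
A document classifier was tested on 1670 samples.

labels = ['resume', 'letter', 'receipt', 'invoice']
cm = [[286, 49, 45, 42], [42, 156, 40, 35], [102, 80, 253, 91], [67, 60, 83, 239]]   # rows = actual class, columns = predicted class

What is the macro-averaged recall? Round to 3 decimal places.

0.566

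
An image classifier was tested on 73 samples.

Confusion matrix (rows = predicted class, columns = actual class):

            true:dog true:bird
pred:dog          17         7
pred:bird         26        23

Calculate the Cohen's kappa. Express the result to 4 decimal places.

0.1479

Observed agreement pₒ = trace/N = 40/73 = 0.54795
Expected agreement pₑ = Σ (rowᵢ·colᵢ)/N² = (43·24 + 30·49)/73² = 0.46951
κ = (pₒ − pₑ)/(1 − pₑ) = (0.54795 − 0.46951)/(1 − 0.46951) = 0.1479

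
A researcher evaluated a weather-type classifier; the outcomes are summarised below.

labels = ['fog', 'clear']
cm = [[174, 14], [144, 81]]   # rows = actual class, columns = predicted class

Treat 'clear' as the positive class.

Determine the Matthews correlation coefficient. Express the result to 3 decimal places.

0.338

MCC = (TP·TN − FP·FN) / √((TP+FP)(TP+FN)(TN+FP)(TN+FN))
Numerator = 81·174 − 14·144 = 12078
Denominator = √(95·225·188·318) = √1277883000 = 35747.4894
MCC = 12078 / 35747.4894 = 0.338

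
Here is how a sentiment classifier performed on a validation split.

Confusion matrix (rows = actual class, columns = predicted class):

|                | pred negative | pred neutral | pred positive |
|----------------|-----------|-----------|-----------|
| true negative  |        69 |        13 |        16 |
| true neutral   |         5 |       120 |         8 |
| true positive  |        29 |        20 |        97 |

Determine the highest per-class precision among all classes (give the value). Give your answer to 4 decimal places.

0.8017

Per-class precision (TP/(TP+FP)):
  negative: TP=69, FP=5+29=34 → 69/103 = 0.66990
  neutral: TP=120, FP=13+20=33 → 120/153 = 0.78431
  positive: TP=97, FP=16+8=24 → 97/121 = 0.80165
Highest is class 'positive' with precision = 0.8017.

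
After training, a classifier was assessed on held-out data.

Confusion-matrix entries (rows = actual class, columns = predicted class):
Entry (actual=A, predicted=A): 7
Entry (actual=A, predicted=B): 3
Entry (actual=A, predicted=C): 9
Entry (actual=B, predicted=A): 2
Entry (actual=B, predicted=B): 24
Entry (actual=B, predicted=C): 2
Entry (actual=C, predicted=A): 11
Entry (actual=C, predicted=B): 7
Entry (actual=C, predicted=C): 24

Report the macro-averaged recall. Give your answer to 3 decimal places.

Per-class recall (TP/(TP+FN)):
  A: TP=7, FN=3+9=12 → 7/19 = 0.3684
  B: TP=24, FN=2+2=4 → 24/28 = 0.8571
  C: TP=24, FN=11+7=18 → 24/42 = 0.5714
Macro-recall = mean = (0.3684 + 0.8571 + 0.5714) / 3 = 0.599

0.599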